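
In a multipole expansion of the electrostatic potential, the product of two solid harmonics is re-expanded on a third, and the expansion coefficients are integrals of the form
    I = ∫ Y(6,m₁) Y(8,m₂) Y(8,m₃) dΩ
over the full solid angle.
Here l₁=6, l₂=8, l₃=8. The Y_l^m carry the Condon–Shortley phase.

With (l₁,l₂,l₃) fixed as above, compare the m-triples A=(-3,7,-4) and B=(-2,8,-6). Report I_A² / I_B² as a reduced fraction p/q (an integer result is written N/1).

363/728

l's match ⇒ only the (l;m) 3-j factors differ between A and B.
A: triangle coeff Δ(6,8,8) = 1/13742520792; Σ_t [5,6]: t=5:−1/20901888000 t=6:+1/9405849600 = 11/188116992000; (3j)²=121/14858 [(6 8 8; -3 7 -4)], sign=+1
B: triangle coeff Δ(6,8,8) = 1/13742520792; Σ_t [6,6]: t=6:+1/125411328000 = 1/125411328000; (3j)²=364/22287 [(6 8 8; -2 8 -6)], sign=+1
I_A²/I_B² = (121/14858)/(364/22287) = 363/728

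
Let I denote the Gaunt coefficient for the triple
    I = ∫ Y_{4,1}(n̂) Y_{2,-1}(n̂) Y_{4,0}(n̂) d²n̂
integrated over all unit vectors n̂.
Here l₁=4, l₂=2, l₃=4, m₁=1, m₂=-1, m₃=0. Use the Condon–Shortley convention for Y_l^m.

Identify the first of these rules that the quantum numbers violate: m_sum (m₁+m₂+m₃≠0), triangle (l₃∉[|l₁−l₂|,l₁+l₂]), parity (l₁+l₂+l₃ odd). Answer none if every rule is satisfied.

azimuthal sum: 1 − 1 + 0 = 0  ✓
2 ≤ 4 ≤ 6 (triangle on l)  ✓
L = 4 + 2 + 4 = 10 (even)  ✓

none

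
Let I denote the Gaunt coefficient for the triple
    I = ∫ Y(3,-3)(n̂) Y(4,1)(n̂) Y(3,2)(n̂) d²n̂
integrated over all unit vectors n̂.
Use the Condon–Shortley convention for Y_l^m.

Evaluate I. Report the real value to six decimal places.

Checks pass: Σm=0; 10 even; l₃=3∈[1,7].
(2·3+1)(2·4+1)(2·3+1) = 441
Δ: 4! 2! 4! / 11! → 1/34650
sum: t=1:−1/72 t=2:+1/16 t=3:−1/72 = 5/144
3j²(3 4 3; 0 0 0) = Δ·Π!·Σ² = 2/77  (sign -1)
sum: t=4:+1/288 = 1/288
3j²(3 4 3; -3 1 2) = Δ·Π!·Σ² = 5/231  (sign -1)
combine: 4πI² = 441·2/77·5/231 = 30/121
take √, sign +1: I = 0.14046335

0.140463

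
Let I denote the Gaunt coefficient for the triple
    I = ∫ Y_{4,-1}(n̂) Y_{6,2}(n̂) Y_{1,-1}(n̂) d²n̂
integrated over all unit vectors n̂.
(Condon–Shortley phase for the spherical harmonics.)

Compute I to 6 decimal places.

0.000000

triangle: need 2≤l₃≤10, have 1; I=0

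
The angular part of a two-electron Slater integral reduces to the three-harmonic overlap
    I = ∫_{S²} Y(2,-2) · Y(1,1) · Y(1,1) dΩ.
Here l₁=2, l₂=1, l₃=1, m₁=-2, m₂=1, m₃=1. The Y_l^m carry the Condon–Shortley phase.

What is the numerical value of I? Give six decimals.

0.309019

Checks pass: Σm=0; 4 even; l₃=1∈[1,3].
(2·2+1)(2·1+1)(2·1+1) = 45
Δ: 2! 2! 0! / 5! → 1/30
sum: t=1:−1/1 = -1/1
3j²(2 1 1; 0 0 0) = Δ·Π!·Σ² = 2/15  (sign +1)
sum: t=2:+1/4 = 1/4
3j²(2 1 1; -2 1 1) = Δ·Π!·Σ² = 1/5  (sign +1)
combine: 4πI² = 45·2/15·1/5 = 6/5
take √, sign +1: I = 0.30901936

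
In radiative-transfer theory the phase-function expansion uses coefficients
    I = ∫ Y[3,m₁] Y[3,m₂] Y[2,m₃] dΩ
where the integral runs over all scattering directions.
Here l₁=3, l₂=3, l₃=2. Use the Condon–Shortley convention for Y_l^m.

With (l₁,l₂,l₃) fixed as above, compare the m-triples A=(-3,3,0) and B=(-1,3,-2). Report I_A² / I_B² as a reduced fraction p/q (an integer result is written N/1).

l's match ⇒ only the (l;m) 3-j factors differ between A and B.
A: triangle coeff Δ(3,3,2) = 1/3780; Σ_t [4,4]: t=4:+1/96 = 1/96; (3j)²=5/84 [(3 3 2; -3 3 0)], sign=+1
B: triangle coeff Δ(3,3,2) = 1/3780; Σ_t [4,4]: t=4:+1/96 = 1/96; (3j)²=1/42 [(3 3 2; -1 3 -2)], sign=+1
I_A²/I_B² = (5/84)/(1/42) = 5/2

5/2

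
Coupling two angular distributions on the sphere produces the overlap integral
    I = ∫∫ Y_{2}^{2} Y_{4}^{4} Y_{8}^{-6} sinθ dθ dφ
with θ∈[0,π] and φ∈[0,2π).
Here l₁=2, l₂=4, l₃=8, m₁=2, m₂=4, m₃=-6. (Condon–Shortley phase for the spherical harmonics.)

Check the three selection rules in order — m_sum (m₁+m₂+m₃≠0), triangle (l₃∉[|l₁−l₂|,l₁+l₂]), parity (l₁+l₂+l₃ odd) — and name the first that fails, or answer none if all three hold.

triangle

azimuthal sum: 2 + 4 − 6 = 0  ✓
2 ≤ 8 ≤ 6 (triangle on l)  ✗
L = 2 + 4 + 8 = 14 (even)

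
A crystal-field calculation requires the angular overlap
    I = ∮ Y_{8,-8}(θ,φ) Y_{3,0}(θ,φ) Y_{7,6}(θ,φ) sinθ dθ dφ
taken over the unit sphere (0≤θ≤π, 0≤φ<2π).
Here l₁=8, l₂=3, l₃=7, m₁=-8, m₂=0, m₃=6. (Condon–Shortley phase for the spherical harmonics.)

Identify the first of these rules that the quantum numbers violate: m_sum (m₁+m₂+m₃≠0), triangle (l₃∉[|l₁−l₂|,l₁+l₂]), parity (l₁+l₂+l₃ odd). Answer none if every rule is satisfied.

m_sum

azimuthal sum: -8 + 0 + 6 = -2  ✗
5 ≤ 7 ≤ 11 (triangle on l)
L = 8 + 3 + 7 = 18 (even)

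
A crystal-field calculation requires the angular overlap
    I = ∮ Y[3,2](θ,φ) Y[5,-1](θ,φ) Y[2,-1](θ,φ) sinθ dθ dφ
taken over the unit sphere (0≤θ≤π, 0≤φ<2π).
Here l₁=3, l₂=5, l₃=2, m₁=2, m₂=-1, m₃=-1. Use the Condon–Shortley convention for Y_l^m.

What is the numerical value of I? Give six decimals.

-0.117387

m-sum 0 ✓  L=10 even ✓  2≤2≤8 ✓
Π(2lᵢ+1) = 7×11×5 = 385
triangle coeff Δ(3,5,2) = 1/2310
Σ_t [3,3]: t=3:−1/144 = -1/144
(3j)²=10/231 [(3 5 2; 0 0 0)], sign=-1
Σ_t [1,1]: t=1:−1/720 = -1/720
(3j)²=4/385 [(3 5 2; 2 -1 -1)], sign=+1
⇒ 4πI² = 40/231
I = (-1)√(40/231/(4π)) = -0.11738675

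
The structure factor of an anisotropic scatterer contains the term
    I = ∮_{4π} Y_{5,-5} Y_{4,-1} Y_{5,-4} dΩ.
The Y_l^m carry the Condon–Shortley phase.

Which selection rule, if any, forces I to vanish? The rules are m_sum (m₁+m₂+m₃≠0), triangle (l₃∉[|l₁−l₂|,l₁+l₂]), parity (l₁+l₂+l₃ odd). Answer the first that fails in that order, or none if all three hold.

azimuthal sum: -5 − 1 − 4 = -10  ✗
1 ≤ 5 ≤ 9 (triangle on l)
L = 5 + 4 + 5 = 14 (even)

m_sum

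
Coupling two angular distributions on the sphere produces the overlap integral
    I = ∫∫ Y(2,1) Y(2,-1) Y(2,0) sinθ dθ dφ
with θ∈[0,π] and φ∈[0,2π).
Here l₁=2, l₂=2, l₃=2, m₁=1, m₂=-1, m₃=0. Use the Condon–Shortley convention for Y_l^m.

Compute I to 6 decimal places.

Rules hold: Σm=0, L=6 even, 0≤2≤4.
N = 5·5·5 = 125
Δ = 2!·2!·2!/7! = 1/630
Racah Σ t=0..2: t=0:+1/8 t=1:−1/1 t=2:+1/8 = -3/4
⇒ 3j(2 2 2; 0 0 0)² = 2/35, sgn -1
Racah Σ t=0..1: t=0:+1/2 t=1:−1/4 = 1/4
⇒ 3j(2 2 2; 1 -1 0)² = 1/70, sgn +1
4πI² = N·(3j₀)²·(3jₘ)² = 5/49
I = -1·√(0.102041/4π) = -0.09011188

-0.090112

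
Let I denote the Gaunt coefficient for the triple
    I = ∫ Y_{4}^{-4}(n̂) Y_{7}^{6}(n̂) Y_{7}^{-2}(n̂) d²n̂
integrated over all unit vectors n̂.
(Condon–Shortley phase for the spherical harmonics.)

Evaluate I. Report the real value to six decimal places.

m-sum 0 ✓  L=18 even ✓  3≤7≤11 ✓
Π(2lᵢ+1) = 9×15×15 = 2025
triangle coeff Δ(4,7,7) = 1/58198140
Σ_t [0,4]: t=0:+1/17418240 t=1:−1/622080 t=2:+1/230400 t=3:−1/622080 t=4:+1/17418240 = 1/806400
(3j)²=2268/230945 [(4 7 7; 0 0 0)], sign=-1
Σ_t [4,4]: t=4:+1/209018880 = 1/209018880
(3j)²=25/5814 [(4 7 7; -4 6 -2)], sign=-1
⇒ 4πI² = 1275750/14919047
I = (+1)√(1275750/14919047/(4π)) = 0.08249114

0.082491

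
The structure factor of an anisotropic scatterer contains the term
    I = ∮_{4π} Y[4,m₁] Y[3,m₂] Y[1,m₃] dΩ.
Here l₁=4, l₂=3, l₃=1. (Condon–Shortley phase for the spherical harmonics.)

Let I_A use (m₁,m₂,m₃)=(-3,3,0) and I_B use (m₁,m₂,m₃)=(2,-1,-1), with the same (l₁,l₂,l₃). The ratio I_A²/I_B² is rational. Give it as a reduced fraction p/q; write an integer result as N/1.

7/15

Same 4,3,1: normalisation and zero-m 3j drop out of the ratio.
A: Δ: 6! 2! 0! / 9! → 1/252; sum: t=6:+1/720 = 1/720; 3j²(4 3 1; -3 3 0) = Δ·Π!·Σ² = 1/36  (sign -1)
B: Δ: 6! 2! 0! / 9! → 1/252; sum: t=2:+1/96 = 1/96; 3j²(4 3 1; 2 -1 -1) = Δ·Π!·Σ² = 5/84  (sign +1)
I_A²/I_B² = (1/36)/(5/84) = 7/15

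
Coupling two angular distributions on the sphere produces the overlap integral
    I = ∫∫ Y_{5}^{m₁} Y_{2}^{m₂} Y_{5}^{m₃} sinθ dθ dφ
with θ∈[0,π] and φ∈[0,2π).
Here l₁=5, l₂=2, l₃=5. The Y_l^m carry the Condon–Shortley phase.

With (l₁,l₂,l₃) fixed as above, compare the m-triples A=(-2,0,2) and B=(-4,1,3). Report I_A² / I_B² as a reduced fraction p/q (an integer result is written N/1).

Same 5,2,5: normalisation and zero-m 3j drop out of the ratio.
A: Δ: 2! 8! 2! / 13! → 1/38610; sum: t=0:+1/20160 t=1:−1/1440 t=2:+1/2880 = -1/3360; 3j²(5 2 5; -2 0 2) = Δ·Π!·Σ² = 6/715  (sign +1)
B: Δ: 2! 8! 2! / 13! → 1/38610; sum: t=1:−1/80640 t=2:+1/10080 = 1/11520; 3j²(5 2 5; -4 1 3) = Δ·Π!·Σ² = 49/1430  (sign +1)
I_A²/I_B² = (6/715)/(49/1430) = 12/49

12/49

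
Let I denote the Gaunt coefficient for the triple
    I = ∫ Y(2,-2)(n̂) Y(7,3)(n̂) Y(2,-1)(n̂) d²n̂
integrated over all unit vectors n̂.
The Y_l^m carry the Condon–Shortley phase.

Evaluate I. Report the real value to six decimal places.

|2−7|≤2≤2+7 violated ⇒ I = 0

0.000000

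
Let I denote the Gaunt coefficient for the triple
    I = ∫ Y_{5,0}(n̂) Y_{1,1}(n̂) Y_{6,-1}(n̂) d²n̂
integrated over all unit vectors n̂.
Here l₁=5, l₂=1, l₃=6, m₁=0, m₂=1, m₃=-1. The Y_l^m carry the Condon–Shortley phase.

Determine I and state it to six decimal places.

Checks pass: Σm=0; 12 even; l₃=6∈[4,6].
(2·5+1)(2·1+1)(2·6+1) = 429
Δ: 0! 10! 2! / 13! → 1/858
sum: t=0:+1/14400 = 1/14400
3j²(5 1 6; 0 0 0) = Δ·Π!·Σ² = 6/143  (sign +1)
sum: t=0:+1/28800 = 1/28800
3j²(5 1 6; 0 1 -1) = Δ·Π!·Σ² = 7/286  (sign -1)
combine: 4πI² = 429·6/143·7/286 = 63/143
take √, sign -1: I = -0.18723944

-0.187239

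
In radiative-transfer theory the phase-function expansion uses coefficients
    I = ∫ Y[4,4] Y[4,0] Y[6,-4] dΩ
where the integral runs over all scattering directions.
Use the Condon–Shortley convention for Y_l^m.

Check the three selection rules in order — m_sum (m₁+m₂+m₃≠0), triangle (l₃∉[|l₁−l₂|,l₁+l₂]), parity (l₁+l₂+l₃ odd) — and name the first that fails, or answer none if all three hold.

none

azimuthal sum: 4 + 0 − 4 = 0  ✓
0 ≤ 6 ≤ 8 (triangle on l)  ✓
L = 4 + 4 + 6 = 14 (even)  ✓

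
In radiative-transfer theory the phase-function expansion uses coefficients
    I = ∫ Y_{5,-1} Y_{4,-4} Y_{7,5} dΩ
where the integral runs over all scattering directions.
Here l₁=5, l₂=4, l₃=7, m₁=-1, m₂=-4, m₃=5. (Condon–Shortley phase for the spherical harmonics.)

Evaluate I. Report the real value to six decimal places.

Rules hold: Σm=0, L=16 even, 1≤7≤9.
N = 11·9·15 = 1485
Δ = 2!·8!·6!/17! = 1/6126120
Racah Σ t=0..2: t=0:+1/69120 t=1:−1/20736 t=2:+1/69120 = -1/51840
⇒ 3j(5 4 7; 0 0 0)² = 280/21879, sgn +1
Racah Σ t=0..0: t=0:+1/2073600 = 1/2073600
⇒ 3j(5 4 7; -1 -4 5)² = 28/1105, sgn +1
4πI² = N·(3j₀)²·(3jₘ)² = 23520/48841
I = +1·√(0.481563/4π) = 0.19575887

0.195759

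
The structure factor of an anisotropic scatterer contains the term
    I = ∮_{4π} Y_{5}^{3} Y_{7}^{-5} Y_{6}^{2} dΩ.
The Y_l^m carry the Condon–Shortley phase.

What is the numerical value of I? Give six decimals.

Rules hold: Σm=0, L=18 even, 2≤6≤12.
N = 11·15·13 = 2145
Δ = 6!·4!·8!/19! = 1/174594420
Racah Σ t=1..5: t=1:−1/4147200 t=2:+1/207360 t=3:−1/82944 t=4:+1/207360 t=5:−1/4147200 = -1/345600
⇒ 3j(5 7 6; 0 0 0)² = 420/46189, sgn -1
Racah Σ t=0..2: t=0:+1/4147200 t=1:−1/3628800 t=2:+1/46448640 = -1/77414400
⇒ 3j(5 7 6; 3 -5 2)² = 3/41990, sgn -1
4πI² = N·(3j₀)²·(3jₘ)² = 1890/1356277
I = +1·√(0.00139352/4π) = 0.01053057

0.010531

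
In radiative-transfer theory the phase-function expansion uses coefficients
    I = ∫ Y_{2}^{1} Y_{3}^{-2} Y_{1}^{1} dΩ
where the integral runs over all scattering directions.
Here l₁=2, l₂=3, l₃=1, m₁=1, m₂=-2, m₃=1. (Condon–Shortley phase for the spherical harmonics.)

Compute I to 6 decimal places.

0.261169

Rules hold: Σm=0, L=6 even, 1≤1≤5.
N = 5·7·3 = 105
Δ = 4!·0!·2!/7! = 1/105
Racah Σ t=2..2: t=2:+1/4 = 1/4
⇒ 3j(2 3 1; 0 0 0)² = 3/35, sgn -1
Racah Σ t=1..1: t=1:−1/12 = -1/12
⇒ 3j(2 3 1; 1 -2 1)² = 2/21, sgn -1
4πI² = N·(3j₀)²·(3jₘ)² = 6/7
I = +1·√(0.857143/4π) = 0.26116903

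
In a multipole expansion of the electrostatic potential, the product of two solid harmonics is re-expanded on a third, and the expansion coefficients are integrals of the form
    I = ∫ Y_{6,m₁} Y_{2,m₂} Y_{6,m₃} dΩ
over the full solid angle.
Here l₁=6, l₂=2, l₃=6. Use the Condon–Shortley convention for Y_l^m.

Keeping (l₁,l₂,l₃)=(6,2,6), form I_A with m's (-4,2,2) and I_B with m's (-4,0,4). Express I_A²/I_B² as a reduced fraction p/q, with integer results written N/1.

l's match ⇒ only the (l;m) 3-j factors differ between A and B.
A: triangle coeff Δ(6,2,6) = 1/90090; Σ_t [2,2]: t=2:+1/322560 = 1/322560; (3j)²=18/1001 [(6 2 6; -4 2 2)], sign=+1
B: triangle coeff Δ(6,2,6) = 1/90090; Σ_t [0,2]: t=0:+1/14515200 t=1:−1/362880 t=2:+1/322560 = 1/2419200; (3j)²=2/5005 [(6 2 6; -4 0 4)], sign=+1
I_A²/I_B² = (18/1001)/(2/5005) = 45/1

45/1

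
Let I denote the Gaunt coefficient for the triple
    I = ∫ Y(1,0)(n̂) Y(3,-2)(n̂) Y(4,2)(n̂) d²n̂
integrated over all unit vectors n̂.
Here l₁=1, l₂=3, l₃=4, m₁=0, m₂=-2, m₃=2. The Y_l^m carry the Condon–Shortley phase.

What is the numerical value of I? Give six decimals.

m-sum 0 ✓  L=8 even ✓  2≤4≤4 ✓
Π(2lᵢ+1) = 3×7×9 = 189
triangle coeff Δ(1,3,4) = 1/252
Σ_t [0,0]: t=0:+1/36 = 1/36
(3j)²=4/63 [(1 3 4; 0 0 0)], sign=+1
Σ_t [0,0]: t=0:+1/120 = 1/120
(3j)²=1/21 [(1 3 4; 0 -2 2)], sign=+1
⇒ 4πI² = 4/7
I = (+1)√(4/7/(4π)) = 0.21324362

0.213244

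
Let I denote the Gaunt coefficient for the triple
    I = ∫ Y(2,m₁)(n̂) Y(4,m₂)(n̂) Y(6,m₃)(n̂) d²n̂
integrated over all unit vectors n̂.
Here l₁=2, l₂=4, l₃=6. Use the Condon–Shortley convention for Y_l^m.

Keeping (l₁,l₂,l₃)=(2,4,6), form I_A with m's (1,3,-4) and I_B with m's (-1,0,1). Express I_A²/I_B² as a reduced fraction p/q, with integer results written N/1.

48/35

l's match ⇒ only the (l;m) 3-j factors differ between A and B.
A: triangle coeff Δ(2,4,6) = 1/6435; Σ_t [0,0]: t=0:+1/30240 = 1/30240; (3j)²=16/429 [(2 4 6; 1 3 -4)], sign=+1
B: triangle coeff Δ(2,4,6) = 1/6435; Σ_t [0,0]: t=0:+1/3456 = 1/3456; (3j)²=35/1287 [(2 4 6; -1 0 1)], sign=-1
I_A²/I_B² = (16/429)/(35/1287) = 48/35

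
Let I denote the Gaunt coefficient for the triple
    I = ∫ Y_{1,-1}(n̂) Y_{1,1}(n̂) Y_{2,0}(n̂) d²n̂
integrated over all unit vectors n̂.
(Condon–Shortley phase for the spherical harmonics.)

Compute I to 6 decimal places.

0.126157

Checks pass: Σm=0; 4 even; l₃=2∈[0,2].
(2·1+1)(2·1+1)(2·2+1) = 45
Δ: 0! 2! 2! / 5! → 1/30
sum: t=0:+1/1 = 1/1
3j²(1 1 2; 0 0 0) = Δ·Π!·Σ² = 2/15  (sign +1)
sum: t=0:+1/4 = 1/4
3j²(1 1 2; -1 1 0) = Δ·Π!·Σ² = 1/30  (sign +1)
combine: 4πI² = 45·2/15·1/30 = 1/5
take √, sign +1: I = 0.12615663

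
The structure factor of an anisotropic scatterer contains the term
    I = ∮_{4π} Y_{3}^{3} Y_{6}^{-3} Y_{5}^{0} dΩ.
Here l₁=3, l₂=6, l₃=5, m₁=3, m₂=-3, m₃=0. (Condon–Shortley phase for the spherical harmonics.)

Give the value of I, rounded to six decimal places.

Checks pass: Σm=0; 14 even; l₃=5∈[3,9].
(2·3+1)(2·6+1)(2·5+1) = 1001
Δ: 4! 2! 8! / 15! → 1/675675
sum: t=1:−1/8640 t=2:+1/2304 t=3:−1/8640 = 7/34560
3j²(3 6 5; 0 0 0) = Δ·Π!·Σ² = 7/429  (sign -1)
sum: t=0:+1/34560 = 1/34560
3j²(3 6 5; 3 -3 0) = Δ·Π!·Σ² = 4/143  (sign -1)
combine: 4πI² = 1001·7/429·4/143 = 196/429
take √, sign +1: I = 0.19067531

0.190675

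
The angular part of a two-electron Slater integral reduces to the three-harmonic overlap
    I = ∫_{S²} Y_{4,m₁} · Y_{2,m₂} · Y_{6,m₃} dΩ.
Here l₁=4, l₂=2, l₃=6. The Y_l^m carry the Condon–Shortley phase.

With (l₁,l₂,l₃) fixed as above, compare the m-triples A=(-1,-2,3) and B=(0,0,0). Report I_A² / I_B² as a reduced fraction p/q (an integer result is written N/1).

14/25

Same 4,2,6: normalisation and zero-m 3j drop out of the ratio.
A: Δ: 0! 8! 4! / 13! → 1/6435; sum: t=0:+1/17280 = 1/17280; 3j²(4 2 6; -1 -2 3) = Δ·Π!·Σ² = 14/715  (sign -1)
B: Δ: 0! 8! 4! / 13! → 1/6435; sum: t=0:+1/2304 = 1/2304; 3j²(4 2 6; 0 0 0) = Δ·Π!·Σ² = 5/143  (sign +1)
I_A²/I_B² = (14/715)/(5/143) = 14/25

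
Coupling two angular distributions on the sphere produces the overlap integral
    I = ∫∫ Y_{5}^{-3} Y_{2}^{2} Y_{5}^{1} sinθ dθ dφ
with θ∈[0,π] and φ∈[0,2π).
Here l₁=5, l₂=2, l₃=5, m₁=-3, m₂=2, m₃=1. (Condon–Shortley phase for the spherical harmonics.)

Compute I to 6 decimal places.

0.171169

Checks pass: Σm=0; 12 even; l₃=5∈[3,7].
(2·5+1)(2·2+1)(2·5+1) = 605
Δ: 2! 8! 2! / 13! → 1/38610
sum: t=0:+1/2880 t=1:−1/576 t=2:+1/2880 = -1/960
3j²(5 2 5; 0 0 0) = Δ·Π!·Σ² = 10/429  (sign +1)
sum: t=2:+1/5760 = 1/5760
3j²(5 2 5; -3 2 1) = Δ·Π!·Σ² = 56/2145  (sign +1)
combine: 4πI² = 605·10/429·56/2145 = 560/1521
take √, sign +1: I = 0.17116875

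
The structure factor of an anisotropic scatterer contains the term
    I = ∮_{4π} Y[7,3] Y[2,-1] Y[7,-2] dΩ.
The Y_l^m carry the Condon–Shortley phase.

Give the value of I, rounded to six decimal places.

m-sum 0 ✓  L=16 even ✓  5≤7≤9 ✓
Π(2lᵢ+1) = 15×5×15 = 1125
triangle coeff Δ(7,2,7) = 1/185640
Σ_t [0,2]: t=0:+1/2419200 t=1:−1/518400 t=2:+1/2419200 = -1/907200
(3j)²=56/3315 [(7 2 7; 0 0 0)], sign=+1
Σ_t [0,1]: t=0:+1/1935360 t=1:−1/4354560 = 1/3483648
(3j)²=125/12376 [(7 2 7; 3 -1 -2)], sign=-1
⇒ 4πI² = 9375/48841
I = (-1)√(9375/48841/(4π)) = -0.12359145

-0.123591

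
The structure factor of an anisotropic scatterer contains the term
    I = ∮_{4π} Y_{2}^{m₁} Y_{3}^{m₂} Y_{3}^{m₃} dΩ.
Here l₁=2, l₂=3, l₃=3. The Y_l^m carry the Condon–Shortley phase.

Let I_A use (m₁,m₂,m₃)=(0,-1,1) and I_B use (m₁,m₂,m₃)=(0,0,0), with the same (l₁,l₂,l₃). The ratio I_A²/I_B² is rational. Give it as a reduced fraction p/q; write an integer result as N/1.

Same 2,3,3: normalisation and zero-m 3j drop out of the ratio.
A: Δ: 2! 2! 4! / 9! → 1/3780; sum: t=0:+1/16 t=1:−1/6 t=2:+1/96 = -3/32; 3j²(2 3 3; 0 -1 1) = Δ·Π!·Σ² = 3/140  (sign -1)
B: Δ: 2! 2! 4! / 9! → 1/3780; sum: t=0:+1/24 t=1:−1/4 t=2:+1/24 = -1/6; 3j²(2 3 3; 0 0 0) = Δ·Π!·Σ² = 4/105  (sign +1)
I_A²/I_B² = (3/140)/(4/105) = 9/16

9/16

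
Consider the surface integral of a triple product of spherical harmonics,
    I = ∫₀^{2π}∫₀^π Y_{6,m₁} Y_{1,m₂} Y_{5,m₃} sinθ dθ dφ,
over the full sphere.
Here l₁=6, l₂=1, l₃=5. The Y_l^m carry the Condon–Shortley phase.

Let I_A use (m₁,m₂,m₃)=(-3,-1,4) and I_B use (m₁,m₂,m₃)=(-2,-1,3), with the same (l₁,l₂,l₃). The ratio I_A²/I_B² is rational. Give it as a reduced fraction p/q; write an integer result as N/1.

1/2

l's match ⇒ only the (l;m) 3-j factors differ between A and B.
A: triangle coeff Δ(6,1,5) = 1/858; Σ_t [0,0]: t=0:+1/725760 = 1/725760; (3j)²=1/286 [(6 1 5; -3 -1 4)], sign=-1
B: triangle coeff Δ(6,1,5) = 1/858; Σ_t [0,0]: t=0:+1/161280 = 1/161280; (3j)²=1/143 [(6 1 5; -2 -1 3)], sign=+1
I_A²/I_B² = (1/286)/(1/143) = 1/2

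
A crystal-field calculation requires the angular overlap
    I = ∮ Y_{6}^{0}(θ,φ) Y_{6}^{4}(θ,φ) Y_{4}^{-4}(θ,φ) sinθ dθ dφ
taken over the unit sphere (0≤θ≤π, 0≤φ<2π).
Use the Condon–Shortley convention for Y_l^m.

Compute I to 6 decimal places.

0.141673

Rules hold: Σm=0, L=16 even, 0≤4≤12.
N = 13·13·9 = 1521
Δ = 8!·4!·4!/17! = 1/15315300
Racah Σ t=2..6: t=2:+1/829440 t=3:−1/25920 t=4:+1/9216 t=5:−1/25920 t=6:+1/829440 = 7/207360
⇒ 3j(6 6 4; 0 0 0)² = 28/2431, sgn +1
Racah Σ t=6..6: t=6:+1/829440 = 1/829440
⇒ 3j(6 6 4; 0 4 -4)² = 35/2431, sgn +1
4πI² = N·(3j₀)²·(3jₘ)² = 8820/34969
I = +1·√(0.252223/4π) = 0.14167322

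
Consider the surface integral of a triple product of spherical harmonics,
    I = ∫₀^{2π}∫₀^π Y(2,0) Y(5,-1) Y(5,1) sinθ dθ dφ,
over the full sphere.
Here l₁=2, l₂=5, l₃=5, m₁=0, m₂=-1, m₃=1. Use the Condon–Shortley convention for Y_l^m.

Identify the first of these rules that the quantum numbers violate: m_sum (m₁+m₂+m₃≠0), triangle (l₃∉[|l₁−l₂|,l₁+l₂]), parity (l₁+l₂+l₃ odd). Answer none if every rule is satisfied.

none

Σmᵢ = 0  ✓
l₃∈[|l₁−l₂|,l₁+l₂]=[3,7], have l₃=5  ✓
Σlᵢ = 12 ⇒ even  ✓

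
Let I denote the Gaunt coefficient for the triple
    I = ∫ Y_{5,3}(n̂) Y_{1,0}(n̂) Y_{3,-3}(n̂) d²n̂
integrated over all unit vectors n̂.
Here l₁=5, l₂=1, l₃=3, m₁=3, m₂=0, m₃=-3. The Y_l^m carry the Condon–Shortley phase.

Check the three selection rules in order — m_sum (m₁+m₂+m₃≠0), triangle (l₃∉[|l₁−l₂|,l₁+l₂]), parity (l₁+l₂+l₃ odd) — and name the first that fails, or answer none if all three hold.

triangle

m₁+m₂+m₃ = 3 + 0 − 3 = 0  ✓
triangle: |5−1|=4 ≤ l₃=3 ≤ 5+1=6  ✗
parity: l₁+l₂+l₃ = 9 is odd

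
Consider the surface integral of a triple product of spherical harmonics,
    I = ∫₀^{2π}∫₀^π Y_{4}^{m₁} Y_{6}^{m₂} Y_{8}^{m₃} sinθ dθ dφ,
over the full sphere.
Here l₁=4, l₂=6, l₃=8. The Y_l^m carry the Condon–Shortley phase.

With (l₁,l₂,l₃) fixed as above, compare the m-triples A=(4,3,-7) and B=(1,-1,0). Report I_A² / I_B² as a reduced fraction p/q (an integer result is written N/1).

l's match ⇒ only the (l;m) 3-j factors differ between A and B.
A: triangle coeff Δ(4,6,8) = 1/23279256; Σ_t [0,0]: t=0:+1/522547200 = 1/522547200; (3j)²=35/1938 [(4 6 8; 4 3 -7)], sign=-1
B: triangle coeff Δ(4,6,8) = 1/23279256; Σ_t [0,2]: t=0:+1/1036800 t=1:−1/829440 t=2:+1/7257600 = -1/9676800; (3j)²=15/46189 [(4 6 8; 1 -1 0)], sign=-1
I_A²/I_B² = (35/1938)/(15/46189) = 1001/18

1001/18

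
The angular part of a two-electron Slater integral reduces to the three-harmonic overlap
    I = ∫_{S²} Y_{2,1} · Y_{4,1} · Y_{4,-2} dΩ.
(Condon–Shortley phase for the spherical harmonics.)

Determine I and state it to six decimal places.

Checks pass: Σm=0; 10 even; l₃=4∈[2,6].
(2·2+1)(2·4+1)(2·4+1) = 405
Δ: 2! 2! 6! / 11! → 1/13860
sum: t=0:+1/192 t=1:−1/36 t=2:+1/192 = -5/288
3j²(2 4 4; 0 0 0) = Δ·Π!·Σ² = 20/693  (sign -1)
sum: t=0:+1/240 t=1:−1/96 = -1/160
3j²(2 4 4; 1 1 -2) = Δ·Π!·Σ² = 27/1540  (sign -1)
combine: 4πI² = 405·20/693·27/1540 = 1215/5929
take √, sign +1: I = 0.12770047

0.127700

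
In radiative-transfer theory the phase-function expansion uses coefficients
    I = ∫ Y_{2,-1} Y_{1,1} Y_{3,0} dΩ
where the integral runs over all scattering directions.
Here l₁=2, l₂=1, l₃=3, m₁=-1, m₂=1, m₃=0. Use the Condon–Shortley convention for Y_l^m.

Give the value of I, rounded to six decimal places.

0.143048

Rules hold: Σm=0, L=6 even, 1≤3≤3.
N = 5·3·7 = 105
Δ = 0!·4!·2!/7! = 1/105
Racah Σ t=0..0: t=0:+1/4 = 1/4
⇒ 3j(2 1 3; 0 0 0)² = 3/35, sgn -1
Racah Σ t=0..0: t=0:+1/12 = 1/12
⇒ 3j(2 1 3; -1 1 0)² = 1/35, sgn -1
4πI² = N·(3j₀)²·(3jₘ)² = 9/35
I = +1·√(0.257143/4π) = 0.14304817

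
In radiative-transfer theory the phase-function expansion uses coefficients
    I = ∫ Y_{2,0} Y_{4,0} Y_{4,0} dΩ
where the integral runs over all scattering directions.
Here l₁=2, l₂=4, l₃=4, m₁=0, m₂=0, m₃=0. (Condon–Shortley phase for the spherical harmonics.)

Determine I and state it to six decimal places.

0.163840

Rules hold: Σm=0, L=10 even, 2≤4≤6.
N = 5·9·9 = 405
Δ = 2!·2!·6!/11! = 1/13860
Racah Σ t=0..2: t=0:+1/192 t=1:−1/36 t=2:+1/192 = -5/288
⇒ 3j(2 4 4; 0 0 0)² = 20/693, sgn -1
(m-triple is (0,0,0) — same symbol as above.)
4πI² = N·(3j₀)²·(3jₘ)² = 2000/5929
I = +1·√(0.337325/4π) = 0.16383977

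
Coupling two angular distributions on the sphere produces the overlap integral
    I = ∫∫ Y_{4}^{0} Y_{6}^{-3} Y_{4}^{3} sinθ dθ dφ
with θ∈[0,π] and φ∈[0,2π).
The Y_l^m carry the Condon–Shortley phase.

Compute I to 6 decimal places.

0.123195

Checks pass: Σm=0; 14 even; l₃=4∈[2,10].
(2·4+1)(2·6+1)(2·4+1) = 1053
Δ: 6! 2! 6! / 15! → 1/1261260
sum: t=2:+1/4608 t=3:−1/1296 t=4:+1/4608 = -7/20736
3j²(4 6 4; 0 0 0) = Δ·Π!·Σ² = 20/1287  (sign -1)
sum: t=2:+1/11520 t=3:−1/25920 = 1/20736
3j²(4 6 4; 0 -3 3) = Δ·Π!·Σ² = 5/429  (sign -1)
combine: 4πI² = 1053·20/1287·5/429 = 300/1573
take √, sign +1: I = 0.12319450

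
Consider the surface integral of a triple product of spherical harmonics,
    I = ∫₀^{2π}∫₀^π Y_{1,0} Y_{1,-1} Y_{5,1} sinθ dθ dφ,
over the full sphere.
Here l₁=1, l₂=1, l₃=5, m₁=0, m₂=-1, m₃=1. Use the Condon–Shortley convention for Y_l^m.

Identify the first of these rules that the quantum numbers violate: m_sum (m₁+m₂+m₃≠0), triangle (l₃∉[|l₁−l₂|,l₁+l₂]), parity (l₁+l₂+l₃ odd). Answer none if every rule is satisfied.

azimuthal sum: 0 − 1 + 1 = 0  ✓
0 ≤ 5 ≤ 2 (triangle on l)  ✗
L = 1 + 1 + 5 = 7 (odd)

triangle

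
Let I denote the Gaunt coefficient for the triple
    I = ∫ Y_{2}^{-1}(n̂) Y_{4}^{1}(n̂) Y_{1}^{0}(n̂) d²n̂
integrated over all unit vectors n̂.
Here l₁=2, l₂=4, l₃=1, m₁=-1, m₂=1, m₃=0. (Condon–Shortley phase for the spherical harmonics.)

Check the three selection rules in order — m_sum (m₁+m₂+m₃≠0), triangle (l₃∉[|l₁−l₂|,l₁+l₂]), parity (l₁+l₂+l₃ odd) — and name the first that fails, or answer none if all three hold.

triangle

m₁+m₂+m₃ = -1 + 1 + 0 = 0  ✓
triangle: |2−4|=2 ≤ l₃=1 ≤ 2+4=6  ✗
parity: l₁+l₂+l₃ = 7 is odd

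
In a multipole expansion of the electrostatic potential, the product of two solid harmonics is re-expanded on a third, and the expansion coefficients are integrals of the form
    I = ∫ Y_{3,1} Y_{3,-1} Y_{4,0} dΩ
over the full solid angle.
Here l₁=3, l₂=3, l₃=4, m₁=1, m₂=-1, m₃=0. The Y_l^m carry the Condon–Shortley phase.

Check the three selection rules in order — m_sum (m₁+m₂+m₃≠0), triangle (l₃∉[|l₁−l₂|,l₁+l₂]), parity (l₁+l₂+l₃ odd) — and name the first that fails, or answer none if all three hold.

none

azimuthal sum: 1 − 1 + 0 = 0  ✓
0 ≤ 4 ≤ 6 (triangle on l)  ✓
L = 3 + 3 + 4 = 10 (even)  ✓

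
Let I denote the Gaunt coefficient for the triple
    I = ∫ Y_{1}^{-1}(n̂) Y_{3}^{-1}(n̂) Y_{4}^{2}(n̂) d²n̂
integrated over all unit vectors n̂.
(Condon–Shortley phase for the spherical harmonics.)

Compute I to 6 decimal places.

0.238414

Checks pass: Σm=0; 8 even; l₃=4∈[2,4].
(2·1+1)(2·3+1)(2·4+1) = 189
Δ: 0! 2! 6! / 9! → 1/252
sum: t=0:+1/36 = 1/36
3j²(1 3 4; 0 0 0) = Δ·Π!·Σ² = 4/63  (sign +1)
sum: t=0:+1/96 = 1/96
3j²(1 3 4; -1 -1 2) = Δ·Π!·Σ² = 5/84  (sign +1)
combine: 4πI² = 189·4/63·5/84 = 5/7
take √, sign +1: I = 0.23841361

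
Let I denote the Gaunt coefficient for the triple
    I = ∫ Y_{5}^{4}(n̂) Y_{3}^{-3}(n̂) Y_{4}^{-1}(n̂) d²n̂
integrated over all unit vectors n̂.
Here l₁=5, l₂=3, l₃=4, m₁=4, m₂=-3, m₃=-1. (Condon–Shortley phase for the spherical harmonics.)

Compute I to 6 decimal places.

m-sum 0 ✓  L=12 even ✓  2≤4≤8 ✓
Π(2lᵢ+1) = 11×7×9 = 693
triangle coeff Δ(5,3,4) = 1/180180
Σ_t [1,3]: t=1:−1/576 t=2:+1/144 t=3:−1/576 = 1/288
(3j)²=20/1001 [(5 3 4; 0 0 0)], sign=+1
Σ_t [0,0]: t=0:+1/5760 = 1/5760
(3j)²=9/286 [(5 3 4; 4 -3 -1)], sign=-1
⇒ 4πI² = 810/1859
I = (-1)√(810/1859/(4π)) = -0.18620781

-0.186208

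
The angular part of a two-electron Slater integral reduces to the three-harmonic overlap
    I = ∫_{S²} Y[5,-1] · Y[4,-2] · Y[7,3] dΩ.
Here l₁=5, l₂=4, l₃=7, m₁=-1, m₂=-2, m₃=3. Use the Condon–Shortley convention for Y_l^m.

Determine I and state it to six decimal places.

-0.072504

Rules hold: Σm=0, L=16 even, 1≤7≤9.
N = 11·9·15 = 1485
Δ = 2!·8!·6!/17! = 1/6126120
Racah Σ t=0..2: t=0:+1/69120 t=1:−1/20736 t=2:+1/69120 = -1/51840
⇒ 3j(5 4 7; 0 0 0)² = 280/21879, sgn +1
Racah Σ t=0..2: t=0:+1/138240 t=1:−1/86400 t=2:+1/829440 = -13/4147200
⇒ 3j(5 4 7; -1 -2 3)² = 13/3740, sgn -1
4πI² = N·(3j₀)²·(3jₘ)² = 210/3179
I = -1·√(0.0660585/4π) = -0.07250358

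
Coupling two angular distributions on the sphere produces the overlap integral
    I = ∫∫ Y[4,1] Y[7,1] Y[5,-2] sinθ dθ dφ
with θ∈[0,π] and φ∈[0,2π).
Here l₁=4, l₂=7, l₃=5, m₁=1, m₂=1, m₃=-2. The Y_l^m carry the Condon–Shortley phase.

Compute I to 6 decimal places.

0.070568

Rules hold: Σm=0, L=16 even, 3≤5≤11.
N = 9·15·11 = 1485
Δ = 6!·2!·8!/17! = 1/6126120
Racah Σ t=2..4: t=2:+1/69120 t=3:−1/20736 t=4:+1/69120 = -1/51840
⇒ 3j(4 7 5; 0 0 0)² = 280/21879, sgn +1
Racah Σ t=1..3: t=1:−1/1209600 t=2:+1/69120 t=3:−1/51840 = -41/7257600
⇒ 3j(4 7 5; 1 1 -2)² = 1681/510510, sgn +1
4πI² = N·(3j₀)²·(3jₘ)² = 33620/537251
I = +1·√(0.0625778/4π) = 0.07056759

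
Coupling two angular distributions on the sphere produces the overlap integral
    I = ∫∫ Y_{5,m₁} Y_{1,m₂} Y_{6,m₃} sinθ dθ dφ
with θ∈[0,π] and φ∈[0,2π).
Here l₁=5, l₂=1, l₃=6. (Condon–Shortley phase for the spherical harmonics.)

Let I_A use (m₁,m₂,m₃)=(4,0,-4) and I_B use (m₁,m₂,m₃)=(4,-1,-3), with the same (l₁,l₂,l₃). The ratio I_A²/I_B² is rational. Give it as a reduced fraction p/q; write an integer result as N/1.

20/3

Same 5,1,6: normalisation and zero-m 3j drop out of the ratio.
A: Δ: 0! 10! 2! / 13! → 1/858; sum: t=0:+1/362880 = 1/362880; 3j²(5 1 6; 4 0 -4) = Δ·Π!·Σ² = 10/429  (sign +1)
B: Δ: 0! 10! 2! / 13! → 1/858; sum: t=0:+1/725760 = 1/725760; 3j²(5 1 6; 4 -1 -3) = Δ·Π!·Σ² = 1/286  (sign -1)
I_A²/I_B² = (10/429)/(1/286) = 20/3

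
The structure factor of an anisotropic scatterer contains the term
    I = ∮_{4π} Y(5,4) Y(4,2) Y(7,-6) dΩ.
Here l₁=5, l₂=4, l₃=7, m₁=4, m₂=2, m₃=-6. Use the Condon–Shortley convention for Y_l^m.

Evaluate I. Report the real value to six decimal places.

Rules hold: Σm=0, L=16 even, 1≤7≤9.
N = 11·9·15 = 1485
Δ = 2!·8!·6!/17! = 1/6126120
Racah Σ t=0..2: t=0:+1/69120 t=1:−1/20736 t=2:+1/69120 = -1/51840
⇒ 3j(5 4 7; 0 0 0)² = 280/21879, sgn +1
Racah Σ t=0..1: t=0:+1/7257600 t=1:−1/4838400 = -1/14515200
⇒ 3j(5 4 7; 4 2 -6)² = 3/1190, sgn +1
4πI² = N·(3j₀)²·(3jₘ)² = 180/3757
I = +1·√(0.0479106/4π) = 0.06174627

0.061746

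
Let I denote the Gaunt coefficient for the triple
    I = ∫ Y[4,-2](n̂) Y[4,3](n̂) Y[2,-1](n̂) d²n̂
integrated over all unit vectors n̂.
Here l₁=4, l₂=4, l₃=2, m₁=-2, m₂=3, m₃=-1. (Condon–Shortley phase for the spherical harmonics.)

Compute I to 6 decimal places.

Checks pass: Σm=0; 10 even; l₃=2∈[0,8].
(2·4+1)(2·4+1)(2·2+1) = 405
Δ: 6! 2! 2! / 11! → 1/13860
sum: t=2:+1/192 t=3:−1/36 t=4:+1/192 = -5/288
3j²(4 4 2; 0 0 0) = Δ·Π!·Σ² = 20/693  (sign -1)
sum: t=5:−1/240 t=6:+1/1440 = -1/288
3j²(4 4 2; -2 3 -1) = Δ·Π!·Σ² = 5/132  (sign +1)
combine: 4πI² = 405·20/693·5/132 = 375/847
take √, sign -1: I = -0.18770204

-0.187702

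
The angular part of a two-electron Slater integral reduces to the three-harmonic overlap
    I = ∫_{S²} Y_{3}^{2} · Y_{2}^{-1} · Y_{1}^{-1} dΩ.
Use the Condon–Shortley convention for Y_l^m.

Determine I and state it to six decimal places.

0.261169

Checks pass: Σm=0; 6 even; l₃=1∈[1,5].
(2·3+1)(2·2+1)(2·1+1) = 105
Δ: 4! 2! 0! / 7! → 1/105
sum: t=2:+1/4 = 1/4
3j²(3 2 1; 0 0 0) = Δ·Π!·Σ² = 3/35  (sign -1)
sum: t=1:−1/12 = -1/12
3j²(3 2 1; 2 -1 -1) = Δ·Π!·Σ² = 2/21  (sign -1)
combine: 4πI² = 105·3/35·2/21 = 6/7
take √, sign +1: I = 0.26116903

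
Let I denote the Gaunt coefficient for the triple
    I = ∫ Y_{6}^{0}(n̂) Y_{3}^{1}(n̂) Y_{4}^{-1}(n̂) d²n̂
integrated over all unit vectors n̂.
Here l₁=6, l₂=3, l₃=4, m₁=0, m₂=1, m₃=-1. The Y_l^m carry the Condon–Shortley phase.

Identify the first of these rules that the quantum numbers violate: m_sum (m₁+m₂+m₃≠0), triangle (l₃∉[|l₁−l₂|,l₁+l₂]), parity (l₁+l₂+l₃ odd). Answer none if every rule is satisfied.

parity

m₁+m₂+m₃ = 0 + 1 − 1 = 0  ✓
triangle: |6−3|=3 ≤ l₃=4 ≤ 6+3=9  ✓
parity: l₁+l₂+l₃ = 13 is odd  ✗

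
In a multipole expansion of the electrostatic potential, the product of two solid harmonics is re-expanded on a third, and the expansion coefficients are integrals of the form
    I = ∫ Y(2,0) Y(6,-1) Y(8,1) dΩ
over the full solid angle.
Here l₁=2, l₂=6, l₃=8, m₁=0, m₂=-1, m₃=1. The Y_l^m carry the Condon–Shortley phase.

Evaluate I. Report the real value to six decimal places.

-0.233332

m-sum 0 ✓  L=16 even ✓  4≤8≤8 ✓
Π(2lᵢ+1) = 5×13×17 = 1105
triangle coeff Δ(2,6,8) = 1/30940
Σ_t [0,0]: t=0:+1/2073600 = 1/2073600
(3j)²=28/1105 [(2 6 8; 0 0 0)], sign=+1
Σ_t [0,0]: t=0:+1/2419200 = 1/2419200
(3j)²=27/1105 [(2 6 8; 0 -1 1)], sign=-1
⇒ 4πI² = 756/1105
I = (-1)√(756/1105/(4π)) = -0.23333228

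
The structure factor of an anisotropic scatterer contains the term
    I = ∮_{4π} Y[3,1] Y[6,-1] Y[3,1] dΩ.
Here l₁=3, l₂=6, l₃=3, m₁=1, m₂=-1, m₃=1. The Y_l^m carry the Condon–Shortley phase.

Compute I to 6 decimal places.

Σmᵢ = 1 ≠ 0, so the φ-integral vanishes; I = 0

0.000000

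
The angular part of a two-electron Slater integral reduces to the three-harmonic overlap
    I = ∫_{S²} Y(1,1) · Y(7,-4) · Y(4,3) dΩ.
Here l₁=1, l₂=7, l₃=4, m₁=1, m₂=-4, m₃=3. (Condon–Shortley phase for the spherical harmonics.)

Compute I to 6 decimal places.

0.000000

triangle: need 6≤l₃≤8, have 4; I=0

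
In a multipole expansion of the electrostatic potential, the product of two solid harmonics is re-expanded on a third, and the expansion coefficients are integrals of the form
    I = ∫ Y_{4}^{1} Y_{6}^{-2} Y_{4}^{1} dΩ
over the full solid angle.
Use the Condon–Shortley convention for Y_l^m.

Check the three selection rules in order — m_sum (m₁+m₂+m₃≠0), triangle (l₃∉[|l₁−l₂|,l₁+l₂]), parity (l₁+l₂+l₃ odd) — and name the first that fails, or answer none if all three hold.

none

Σmᵢ = 0  ✓
l₃∈[|l₁−l₂|,l₁+l₂]=[2,10], have l₃=4  ✓
Σlᵢ = 14 ⇒ even  ✓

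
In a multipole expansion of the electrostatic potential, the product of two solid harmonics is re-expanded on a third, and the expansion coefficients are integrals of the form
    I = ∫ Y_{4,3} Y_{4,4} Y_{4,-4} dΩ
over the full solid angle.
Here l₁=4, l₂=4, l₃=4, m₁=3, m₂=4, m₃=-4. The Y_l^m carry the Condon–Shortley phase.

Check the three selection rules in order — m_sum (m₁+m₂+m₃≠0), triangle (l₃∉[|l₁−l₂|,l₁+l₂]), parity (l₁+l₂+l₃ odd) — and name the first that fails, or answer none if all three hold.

m₁+m₂+m₃ = 3 + 4 − 4 = 3  ✗
triangle: |4−4|=0 ≤ l₃=4 ≤ 4+4=8
parity: l₁+l₂+l₃ = 12 is even

m_sum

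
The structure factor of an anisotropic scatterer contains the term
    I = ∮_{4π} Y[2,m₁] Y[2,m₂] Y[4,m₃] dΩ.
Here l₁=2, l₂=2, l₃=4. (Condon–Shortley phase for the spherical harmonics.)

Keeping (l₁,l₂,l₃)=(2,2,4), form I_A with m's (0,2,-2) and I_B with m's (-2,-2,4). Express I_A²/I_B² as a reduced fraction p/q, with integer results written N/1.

Shared (l₁,l₂,l₃)=(2,2,4): N and (l;000)² cancel in I_A²/I_B².
A: Δ = 0!·4!·4!/9! = 1/630; Racah Σ t=0..0: t=0:+1/96 = 1/96; ⇒ 3j(2 2 4; 0 2 -2)² = 1/42, sgn +1
B: Δ = 0!·4!·4!/9! = 1/630; Racah Σ t=0..0: t=0:+1/576 = 1/576; ⇒ 3j(2 2 4; -2 -2 4)² = 1/9, sgn +1
I_A²/I_B² = (1/42)/(1/9) = 3/14

3/14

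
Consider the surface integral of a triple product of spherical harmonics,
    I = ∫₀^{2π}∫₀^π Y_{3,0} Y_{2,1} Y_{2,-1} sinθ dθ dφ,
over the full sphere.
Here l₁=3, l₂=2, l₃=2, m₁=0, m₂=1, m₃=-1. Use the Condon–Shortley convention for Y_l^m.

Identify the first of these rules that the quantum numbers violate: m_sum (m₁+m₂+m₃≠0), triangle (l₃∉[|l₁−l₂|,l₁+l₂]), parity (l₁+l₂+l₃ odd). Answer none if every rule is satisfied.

parity

azimuthal sum: 0 + 1 − 1 = 0  ✓
1 ≤ 2 ≤ 5 (triangle on l)  ✓
L = 3 + 2 + 2 = 7 (odd)  ✗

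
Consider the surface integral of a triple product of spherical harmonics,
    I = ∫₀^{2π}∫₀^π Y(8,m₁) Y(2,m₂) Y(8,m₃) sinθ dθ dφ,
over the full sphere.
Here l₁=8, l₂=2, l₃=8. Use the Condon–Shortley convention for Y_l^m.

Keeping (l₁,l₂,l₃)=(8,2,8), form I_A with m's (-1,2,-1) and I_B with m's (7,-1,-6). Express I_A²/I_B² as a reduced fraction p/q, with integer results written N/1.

864/845

l's match ⇒ only the (l;m) 3-j factors differ between A and B.
A: triangle coeff Δ(8,2,8) = 1/348840; Σ_t [2,2]: t=2:+1/101606400 = 1/101606400; (3j)²=36/1615 [(8 2 8; -1 2 -1)], sign=-1
B: triangle coeff Δ(8,2,8) = 1/348840; Σ_t [0,1]: t=0:+1/12454041600 t=1:−1/174356582400 = 1/13412044800; (3j)²=169/7752 [(8 2 8; 7 -1 -6)], sign=+1
I_A²/I_B² = (36/1615)/(169/7752) = 864/845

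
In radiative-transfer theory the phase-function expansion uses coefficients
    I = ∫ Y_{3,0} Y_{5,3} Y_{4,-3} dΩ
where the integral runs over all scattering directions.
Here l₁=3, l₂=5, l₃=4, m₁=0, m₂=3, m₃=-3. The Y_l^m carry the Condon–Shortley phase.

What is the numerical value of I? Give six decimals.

Checks pass: Σm=0; 12 even; l₃=4∈[2,8].
(2·3+1)(2·5+1)(2·4+1) = 693
Δ: 4! 2! 6! / 13! → 1/180180
sum: t=1:−1/576 t=2:+1/144 t=3:−1/576 = 1/288
3j²(3 5 4; 0 0 0) = Δ·Π!·Σ² = 20/1001  (sign +1)
sum: t=2:+1/2880 t=3:−1/1440 = -1/2880
3j²(3 5 4; 0 3 -3) = Δ·Π!·Σ² = 7/715  (sign +1)
combine: 4πI² = 693·20/1001·7/715 = 252/1859
take √, sign +1: I = 0.10386175

0.103862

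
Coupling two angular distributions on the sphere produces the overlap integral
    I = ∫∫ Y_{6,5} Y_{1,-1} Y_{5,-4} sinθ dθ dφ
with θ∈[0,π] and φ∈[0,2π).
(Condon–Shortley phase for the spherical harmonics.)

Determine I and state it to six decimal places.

-0.303018

Rules hold: Σm=0, L=12 even, 5≤5≤7.
N = 13·3·11 = 429
Δ = 2!·10!·0!/13! = 1/858
Racah Σ t=1..1: t=1:−1/14400 = -1/14400
⇒ 3j(6 1 5; 0 0 0)² = 6/143, sgn +1
Racah Σ t=0..0: t=0:+1/725760 = 1/725760
⇒ 3j(6 1 5; 5 -1 -4)² = 5/78, sgn -1
4πI² = N·(3j₀)²·(3jₘ)² = 15/13
I = -1·√(1.15385/4π) = -0.30301841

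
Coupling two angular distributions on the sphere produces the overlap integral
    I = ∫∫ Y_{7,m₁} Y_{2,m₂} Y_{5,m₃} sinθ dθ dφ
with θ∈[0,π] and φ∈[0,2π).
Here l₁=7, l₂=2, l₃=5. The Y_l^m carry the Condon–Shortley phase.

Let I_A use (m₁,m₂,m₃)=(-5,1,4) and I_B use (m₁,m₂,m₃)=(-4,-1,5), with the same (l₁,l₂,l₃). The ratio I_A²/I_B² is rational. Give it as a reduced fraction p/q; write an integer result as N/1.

40/1

Same 7,2,5: normalisation and zero-m 3j drop out of the ratio.
A: Δ: 4! 10! 0! / 15! → 1/15015; sum: t=3:−1/2177280 = -1/2177280; 3j²(7 2 5; -5 1 4) = Δ·Π!·Σ² = 8/273  (sign +1)
B: Δ: 4! 10! 0! / 15! → 1/15015; sum: t=1:−1/21772800 = -1/21772800; 3j²(7 2 5; -4 -1 5) = Δ·Π!·Σ² = 1/1365  (sign -1)
I_A²/I_B² = (8/273)/(1/1365) = 40/1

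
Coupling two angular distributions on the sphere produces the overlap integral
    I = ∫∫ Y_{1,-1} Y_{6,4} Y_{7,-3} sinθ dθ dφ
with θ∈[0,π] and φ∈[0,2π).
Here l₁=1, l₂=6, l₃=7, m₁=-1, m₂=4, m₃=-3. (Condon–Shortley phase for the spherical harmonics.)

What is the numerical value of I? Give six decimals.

-0.085707

m-sum 0 ✓  L=14 even ✓  5≤7≤7 ✓
Π(2lᵢ+1) = 3×13×15 = 585
triangle coeff Δ(1,6,7) = 1/1365
Σ_t [0,0]: t=0:+1/518400 = 1/518400
(3j)²=7/195 [(1 6 7; 0 0 0)], sign=-1
Σ_t [0,0]: t=0:+1/14515200 = 1/14515200
(3j)²=2/455 [(1 6 7; -1 4 -3)], sign=+1
⇒ 4πI² = 6/65
I = (-1)√(6/65/(4π)) = -0.08570655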